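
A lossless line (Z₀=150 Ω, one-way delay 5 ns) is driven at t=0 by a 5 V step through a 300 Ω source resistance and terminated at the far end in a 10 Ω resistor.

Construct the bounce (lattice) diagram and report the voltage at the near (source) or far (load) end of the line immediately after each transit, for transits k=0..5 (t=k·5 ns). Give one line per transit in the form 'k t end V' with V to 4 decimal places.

0 0 source 1.6667
1 5 load 0.2083
2 10 source -0.2778
3 15 load 0.1476
4 20 source 0.2894
5 25 load 0.1653

Γ_L=-0.875000, Γ_S=0.333333; launch V₁=5·150/450=1.666667
k=0 src: V=1.6667
k=1 load: inc=1.666667, refl=1.666667·-0.875000=-1.4583; V=0.000000+1.666667+-1.458333=0.2083
k=2 src: inc=-1.458333, refl=-1.458333·0.333333=-0.4861; V=1.666667+-1.458333+-0.486111=-0.2778
k=3 load: inc=-0.486111, refl=-0.486111·-0.875000=0.4253; V=0.208333+-0.486111+0.425347=0.1476
k=4 src: inc=0.425347, refl=0.425347·0.333333=0.1418; V=-0.277778+0.425347+0.141782=0.2894
k=5 load: inc=0.141782, refl=0.141782·-0.875000=-0.1241; V=0.147569+0.141782+-0.124060=0.1653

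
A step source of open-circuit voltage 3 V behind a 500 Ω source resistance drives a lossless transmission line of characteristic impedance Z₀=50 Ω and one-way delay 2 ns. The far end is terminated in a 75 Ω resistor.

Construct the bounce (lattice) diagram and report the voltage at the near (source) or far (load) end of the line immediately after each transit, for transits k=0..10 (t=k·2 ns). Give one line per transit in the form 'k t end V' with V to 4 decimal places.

0 0 source 0.2727
1 2 load 0.3273
2 4 source 0.3719
3 6 load 0.3808
4 8 source 0.3881
5 10 load 0.3896
6 12 source 0.3908
7 14 load 0.3910
8 16 source 0.3912
9 18 load 0.3913
10 20 source 0.3913

Γ_L=0.200000, Γ_S=0.818182; launch V₁=3·50/550=0.272727
k=0 src: V=0.2727
k=1 load: inc=0.272727, refl=0.272727·0.200000=0.0545; V=0.000000+0.272727+0.054545=0.3273
k=2 src: inc=0.054545, refl=0.054545·0.818182=0.0446; V=0.272727+0.054545+0.044628=0.3719
k=3 load: inc=0.044628, refl=0.044628·0.200000=0.0089; V=0.327273+0.044628+0.008926=0.3808
k=4 src: inc=0.008926, refl=0.008926·0.818182=0.0073; V=0.371901+0.008926+0.007303=0.3881
k=5 load: inc=0.007303, refl=0.007303·0.200000=0.0015; V=0.380826+0.007303+0.001461=0.3896
k=6 src: inc=0.001461, refl=0.001461·0.818182=0.0012; V=0.388129+0.001461+0.001195=0.3908
k=7 load: inc=0.001195, refl=0.001195·0.200000=0.0002; V=0.389590+0.001195+0.000239=0.3910
k=8 src: inc=0.000239, refl=0.000239·0.818182=0.0002; V=0.390785+0.000239+0.000196=0.3912
k=9 load: inc=0.000196, refl=0.000196·0.200000=0.0000; V=0.391024+0.000196+0.000039=0.3913
k=10 src: inc=0.000039, refl=0.000039·0.818182=0.0000; V=0.391219+0.000039+0.000032=0.3913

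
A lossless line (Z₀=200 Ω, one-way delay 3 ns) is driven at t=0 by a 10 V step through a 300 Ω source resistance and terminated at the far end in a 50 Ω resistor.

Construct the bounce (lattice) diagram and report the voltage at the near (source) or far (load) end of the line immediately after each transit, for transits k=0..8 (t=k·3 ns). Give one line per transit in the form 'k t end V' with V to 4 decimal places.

Γ_L=-0.600000, Γ_S=0.200000; launch V₁=10·200/500=4.000000
k=0 src: V=4.0000
k=1 load: inc=4.000000, refl=4.000000·-0.600000=-2.4000; V=0.000000+4.000000+-2.400000=1.6000
k=2 src: inc=-2.400000, refl=-2.400000·0.200000=-0.4800; V=4.000000+-2.400000+-0.480000=1.1200
k=3 load: inc=-0.480000, refl=-0.480000·-0.600000=0.2880; V=1.600000+-0.480000+0.288000=1.4080
k=4 src: inc=0.288000, refl=0.288000·0.200000=0.0576; V=1.120000+0.288000+0.057600=1.4656
k=5 load: inc=0.057600, refl=0.057600·-0.600000=-0.0346; V=1.408000+0.057600+-0.034560=1.4310
k=6 src: inc=-0.034560, refl=-0.034560·0.200000=-0.0069; V=1.465600+-0.034560+-0.006912=1.4241
k=7 load: inc=-0.006912, refl=-0.006912·-0.600000=0.0041; V=1.431040+-0.006912+0.004147=1.4283
k=8 src: inc=0.004147, refl=0.004147·0.200000=0.0008; V=1.424128+0.004147+0.000829=1.4291

0 0 source 4.0000
1 3 load 1.6000
2 6 source 1.1200
3 9 load 1.4080
4 12 source 1.4656
5 15 load 1.4310
6 18 source 1.4241
7 21 load 1.4283
8 24 source 1.4291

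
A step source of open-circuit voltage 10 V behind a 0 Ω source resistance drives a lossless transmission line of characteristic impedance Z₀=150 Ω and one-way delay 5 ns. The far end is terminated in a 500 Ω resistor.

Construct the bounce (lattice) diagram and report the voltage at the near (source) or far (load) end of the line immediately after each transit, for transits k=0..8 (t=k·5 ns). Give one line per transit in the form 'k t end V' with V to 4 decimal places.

Γ_L=0.538462, Γ_S=-1.000000; launch V₁=10·150/150=10.000000
k=0 src: V=10.0000
k=1 load: inc=10.000000, refl=10.000000·0.538462=5.3846; V=0.000000+10.000000+5.384615=15.3846
k=2 src: inc=5.384615, refl=5.384615·-1.000000=-5.3846; V=10.000000+5.384615+-5.384615=10.0000
k=3 load: inc=-5.384615, refl=-5.384615·0.538462=-2.8994; V=15.384615+-5.384615+-2.899408=7.1006
k=4 src: inc=-2.899408, refl=-2.899408·-1.000000=2.8994; V=10.000000+-2.899408+2.899408=10.0000
k=5 load: inc=2.899408, refl=2.899408·0.538462=1.5612; V=7.100592+2.899408+1.561220=11.5612
k=6 src: inc=1.561220, refl=1.561220·-1.000000=-1.5612; V=10.000000+1.561220+-1.561220=10.0000
k=7 load: inc=-1.561220, refl=-1.561220·0.538462=-0.8407; V=11.561220+-1.561220+-0.840657=9.1593
k=8 src: inc=-0.840657, refl=-0.840657·-1.000000=0.8407; V=10.000000+-0.840657+0.840657=10.0000

0 0 source 10.0000
1 5 load 15.3846
2 10 source 10.0000
3 15 load 7.1006
4 20 source 10.0000
5 25 load 11.5612
6 30 source 10.0000
7 35 load 9.1593
8 40 source 10.0000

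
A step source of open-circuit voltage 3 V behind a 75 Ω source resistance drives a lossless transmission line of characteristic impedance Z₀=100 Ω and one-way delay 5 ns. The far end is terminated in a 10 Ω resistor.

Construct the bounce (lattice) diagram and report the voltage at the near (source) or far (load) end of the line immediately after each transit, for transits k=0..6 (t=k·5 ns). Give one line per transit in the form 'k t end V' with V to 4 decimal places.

Γ_L=-0.818182, Γ_S=-0.142857; launch V₁=3·100/175=1.714286
k=0 src: V=1.7143
k=1 load: inc=1.714286, refl=1.714286·-0.818182=-1.4026; V=0.000000+1.714286+-1.402597=0.3117
k=2 src: inc=-1.402597, refl=-1.402597·-0.142857=0.2004; V=1.714286+-1.402597+0.200371=0.5121
k=3 load: inc=0.200371, refl=0.200371·-0.818182=-0.1639; V=0.311688+0.200371+-0.163940=0.3481
k=4 src: inc=-0.163940, refl=-0.163940·-0.142857=0.0234; V=0.512059+-0.163940+0.023420=0.3715
k=5 load: inc=0.023420, refl=0.023420·-0.818182=-0.0192; V=0.348119+0.023420+-0.019162=0.3524
k=6 src: inc=-0.019162, refl=-0.019162·-0.142857=0.0027; V=0.371539+-0.019162+0.002737=0.3551

0 0 source 1.7143
1 5 load 0.3117
2 10 source 0.5121
3 15 load 0.3481
4 20 source 0.3715
5 25 load 0.3524
6 30 source 0.3551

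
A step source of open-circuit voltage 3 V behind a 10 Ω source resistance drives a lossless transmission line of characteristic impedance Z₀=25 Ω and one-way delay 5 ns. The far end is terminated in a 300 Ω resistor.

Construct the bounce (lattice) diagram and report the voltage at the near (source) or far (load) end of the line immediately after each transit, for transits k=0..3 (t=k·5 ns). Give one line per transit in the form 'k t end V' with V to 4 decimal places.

0 0 source 2.1429
1 5 load 3.9560
2 10 source 3.1790
3 15 load 2.5214

Γ_L=0.846154, Γ_S=-0.428571; launch V₁=3·25/35=2.142857
k=0 src: V=2.1429
k=1 load: inc=2.142857, refl=2.142857·0.846154=1.8132; V=0.000000+2.142857+1.813187=3.9560
k=2 src: inc=1.813187, refl=1.813187·-0.428571=-0.7771; V=2.142857+1.813187+-0.777080=3.1790
k=3 load: inc=-0.777080, refl=-0.777080·0.846154=-0.6575; V=3.956044+-0.777080+-0.657529=2.5214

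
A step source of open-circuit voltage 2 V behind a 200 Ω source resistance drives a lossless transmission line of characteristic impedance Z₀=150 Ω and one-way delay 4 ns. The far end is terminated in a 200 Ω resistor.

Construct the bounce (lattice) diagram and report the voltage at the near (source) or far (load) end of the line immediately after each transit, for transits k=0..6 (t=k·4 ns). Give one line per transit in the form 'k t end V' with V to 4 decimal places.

Γ_L=0.142857, Γ_S=0.142857; launch V₁=2·150/350=0.857143
k=0 src: V=0.8571
k=1 load: inc=0.857143, refl=0.857143·0.142857=0.1224; V=0.000000+0.857143+0.122449=0.9796
k=2 src: inc=0.122449, refl=0.122449·0.142857=0.0175; V=0.857143+0.122449+0.017493=0.9971
k=3 load: inc=0.017493, refl=0.017493·0.142857=0.0025; V=0.979592+0.017493+0.002499=0.9996
k=4 src: inc=0.002499, refl=0.002499·0.142857=0.0004; V=0.997085+0.002499+0.000357=0.9999
k=5 load: inc=0.000357, refl=0.000357·0.142857=0.0001; V=0.999584+0.000357+0.000051=1.0000
k=6 src: inc=0.000051, refl=0.000051·0.142857=0.0000; V=0.999941+0.000051+0.000007=1.0000

0 0 source 0.8571
1 4 load 0.9796
2 8 source 0.9971
3 12 load 0.9996
4 16 source 0.9999
5 20 load 1.0000
6 24 source 1.0000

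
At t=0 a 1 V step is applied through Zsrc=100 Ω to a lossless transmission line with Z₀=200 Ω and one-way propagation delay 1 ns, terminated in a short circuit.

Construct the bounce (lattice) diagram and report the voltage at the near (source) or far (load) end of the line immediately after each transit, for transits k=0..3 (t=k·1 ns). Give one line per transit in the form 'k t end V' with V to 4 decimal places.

Γ_L=-1.000000, Γ_S=-0.333333; launch V₁=1·200/300=0.666667
k=0 src: V=0.6667
k=1 load: inc=0.666667, refl=0.666667·-1.000000=-0.6667; V=0.000000+0.666667+-0.666667=0.0000
k=2 src: inc=-0.666667, refl=-0.666667·-0.333333=0.2222; V=0.666667+-0.666667+0.222222=0.2222
k=3 load: inc=0.222222, refl=0.222222·-1.000000=-0.2222; V=0.000000+0.222222+-0.222222=0.0000

0 0 source 0.6667
1 1 load 0.0000
2 2 source 0.2222
3 3 load 0.0000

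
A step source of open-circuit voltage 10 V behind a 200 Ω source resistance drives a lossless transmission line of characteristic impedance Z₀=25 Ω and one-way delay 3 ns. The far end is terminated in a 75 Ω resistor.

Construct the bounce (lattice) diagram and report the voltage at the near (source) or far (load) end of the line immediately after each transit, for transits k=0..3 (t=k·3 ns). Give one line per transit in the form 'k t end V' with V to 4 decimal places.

0 0 source 1.1111
1 3 load 1.6667
2 6 source 2.0988
3 9 load 2.3148

Γ_L=0.500000, Γ_S=0.777778; launch V₁=10·25/225=1.111111
k=0 src: V=1.1111
k=1 load: inc=1.111111, refl=1.111111·0.500000=0.5556; V=0.000000+1.111111+0.555556=1.6667
k=2 src: inc=0.555556, refl=0.555556·0.777778=0.4321; V=1.111111+0.555556+0.432099=2.0988
k=3 load: inc=0.432099, refl=0.432099·0.500000=0.2160; V=1.666667+0.432099+0.216049=2.3148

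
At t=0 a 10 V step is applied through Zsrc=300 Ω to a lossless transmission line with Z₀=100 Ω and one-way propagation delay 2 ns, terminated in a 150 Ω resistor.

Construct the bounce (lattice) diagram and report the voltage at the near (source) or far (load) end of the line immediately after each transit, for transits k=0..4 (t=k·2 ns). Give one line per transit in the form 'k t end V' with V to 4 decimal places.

Γ_L=0.200000, Γ_S=0.500000; launch V₁=10·100/400=2.500000
k=0 src: V=2.5000
k=1 load: inc=2.500000, refl=2.500000·0.200000=0.5000; V=0.000000+2.500000+0.500000=3.0000
k=2 src: inc=0.500000, refl=0.500000·0.500000=0.2500; V=2.500000+0.500000+0.250000=3.2500
k=3 load: inc=0.250000, refl=0.250000·0.200000=0.0500; V=3.000000+0.250000+0.050000=3.3000
k=4 src: inc=0.050000, refl=0.050000·0.500000=0.0250; V=3.250000+0.050000+0.025000=3.3250

0 0 source 2.5000
1 2 load 3.0000
2 4 source 3.2500
3 6 load 3.3000
4 8 source 3.3250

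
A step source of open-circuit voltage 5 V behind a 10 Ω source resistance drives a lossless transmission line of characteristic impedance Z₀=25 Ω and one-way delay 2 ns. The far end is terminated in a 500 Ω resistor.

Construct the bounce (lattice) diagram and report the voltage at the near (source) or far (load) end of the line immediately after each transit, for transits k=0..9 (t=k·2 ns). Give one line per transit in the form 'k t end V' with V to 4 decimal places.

Γ_L=0.904762, Γ_S=-0.428571; launch V₁=5·25/35=3.571429
k=0 src: V=3.5714
k=1 load: inc=3.571429, refl=3.571429·0.904762=3.2313; V=0.000000+3.571429+3.231293=6.8027
k=2 src: inc=3.231293, refl=3.231293·-0.428571=-1.3848; V=3.571429+3.231293+-1.384840=5.4179
k=3 load: inc=-1.384840, refl=-1.384840·0.904762=-1.2530; V=6.802721+-1.384840+-1.252950=4.1649
k=4 src: inc=-1.252950, refl=-1.252950·-0.428571=0.5370; V=5.417881+-1.252950+0.536979=4.7019
k=5 load: inc=0.536979, refl=0.536979·0.904762=0.4858; V=4.164931+0.536979+0.485838=5.1877
k=6 src: inc=0.485838, refl=0.485838·-0.428571=-0.2082; V=4.701910+0.485838+-0.208216=4.9795
k=7 load: inc=-0.208216, refl=-0.208216·0.904762=-0.1884; V=5.187748+-0.208216+-0.188386=4.7911
k=8 src: inc=-0.188386, refl=-0.188386·-0.428571=0.0807; V=4.979532+-0.188386+0.080737=4.8719
k=9 load: inc=0.080737, refl=0.080737·0.904762=0.0730; V=4.791145+0.080737+0.073048=4.9449

0 0 source 3.5714
1 2 load 6.8027
2 4 source 5.4179
3 6 load 4.1649
4 8 source 4.7019
5 10 load 5.1877
6 12 source 4.9795
7 14 load 4.7911
8 16 source 4.8719
9 18 load 4.9449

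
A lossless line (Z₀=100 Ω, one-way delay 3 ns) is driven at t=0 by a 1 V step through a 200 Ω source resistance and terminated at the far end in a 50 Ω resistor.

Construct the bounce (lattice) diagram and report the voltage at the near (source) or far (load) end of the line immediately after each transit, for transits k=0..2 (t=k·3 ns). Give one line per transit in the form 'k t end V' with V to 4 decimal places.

Γ_L=-0.333333, Γ_S=0.333333; launch V₁=1·100/300=0.333333
k=0 src: V=0.3333
k=1 load: inc=0.333333, refl=0.333333·-0.333333=-0.1111; V=0.000000+0.333333+-0.111111=0.2222
k=2 src: inc=-0.111111, refl=-0.111111·0.333333=-0.0370; V=0.333333+-0.111111+-0.037037=0.1852

0 0 source 0.3333
1 3 load 0.2222
2 6 source 0.1852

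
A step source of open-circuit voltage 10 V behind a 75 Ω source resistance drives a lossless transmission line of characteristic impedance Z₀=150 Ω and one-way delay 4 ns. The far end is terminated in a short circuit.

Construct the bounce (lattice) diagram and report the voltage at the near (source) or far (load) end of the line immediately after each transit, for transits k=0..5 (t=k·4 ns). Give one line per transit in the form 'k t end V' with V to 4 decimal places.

Γ_L=-1.000000, Γ_S=-0.333333; launch V₁=10·150/225=6.666667
k=0 src: V=6.6667
k=1 load: inc=6.666667, refl=6.666667·-1.000000=-6.6667; V=0.000000+6.666667+-6.666667=0.0000
k=2 src: inc=-6.666667, refl=-6.666667·-0.333333=2.2222; V=6.666667+-6.666667+2.222222=2.2222
k=3 load: inc=2.222222, refl=2.222222·-1.000000=-2.2222; V=0.000000+2.222222+-2.222222=0.0000
k=4 src: inc=-2.222222, refl=-2.222222·-0.333333=0.7407; V=2.222222+-2.222222+0.740741=0.7407
k=5 load: inc=0.740741, refl=0.740741·-1.000000=-0.7407; V=0.000000+0.740741+-0.740741=0.0000

0 0 source 6.6667
1 4 load 0.0000
2 8 source 2.2222
3 12 load 0.0000
4 16 source 0.7407
5 20 load 0.0000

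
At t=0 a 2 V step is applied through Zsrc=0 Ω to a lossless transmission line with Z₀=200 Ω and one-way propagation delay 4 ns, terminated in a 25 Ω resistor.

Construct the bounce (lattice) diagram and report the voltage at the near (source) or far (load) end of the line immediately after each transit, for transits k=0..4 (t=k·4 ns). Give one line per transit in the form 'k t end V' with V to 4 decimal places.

Γ_L=-0.777778, Γ_S=-1.000000; launch V₁=2·200/200=2.000000
k=0 src: V=2.0000
k=1 load: inc=2.000000, refl=2.000000·-0.777778=-1.5556; V=0.000000+2.000000+-1.555556=0.4444
k=2 src: inc=-1.555556, refl=-1.555556·-1.000000=1.5556; V=2.000000+-1.555556+1.555556=2.0000
k=3 load: inc=1.555556, refl=1.555556·-0.777778=-1.2099; V=0.444444+1.555556+-1.209877=0.7901
k=4 src: inc=-1.209877, refl=-1.209877·-1.000000=1.2099; V=2.000000+-1.209877+1.209877=2.0000

0 0 source 2.0000
1 4 load 0.4444
2 8 source 2.0000
3 12 load 0.7901
4 16 source 2.0000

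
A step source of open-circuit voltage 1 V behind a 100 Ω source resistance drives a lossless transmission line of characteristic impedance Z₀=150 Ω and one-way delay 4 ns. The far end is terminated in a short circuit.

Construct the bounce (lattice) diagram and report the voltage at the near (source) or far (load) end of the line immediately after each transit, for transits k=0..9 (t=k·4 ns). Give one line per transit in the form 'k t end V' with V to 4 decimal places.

0 0 source 0.6000
1 4 load 0.0000
2 8 source 0.1200
3 12 load 0.0000
4 16 source 0.0240
5 20 load 0.0000
6 24 source 0.0048
7 28 load 0.0000
8 32 source 0.0010
9 36 load 0.0000

Γ_L=-1.000000, Γ_S=-0.200000; launch V₁=1·150/250=0.600000
k=0 src: V=0.6000
k=1 load: inc=0.600000, refl=0.600000·-1.000000=-0.6000; V=0.000000+0.600000+-0.600000=0.0000
k=2 src: inc=-0.600000, refl=-0.600000·-0.200000=0.1200; V=0.600000+-0.600000+0.120000=0.1200
k=3 load: inc=0.120000, refl=0.120000·-1.000000=-0.1200; V=0.000000+0.120000+-0.120000=0.0000
k=4 src: inc=-0.120000, refl=-0.120000·-0.200000=0.0240; V=0.120000+-0.120000+0.024000=0.0240
k=5 load: inc=0.024000, refl=0.024000·-1.000000=-0.0240; V=0.000000+0.024000+-0.024000=0.0000
k=6 src: inc=-0.024000, refl=-0.024000·-0.200000=0.0048; V=0.024000+-0.024000+0.004800=0.0048
k=7 load: inc=0.004800, refl=0.004800·-1.000000=-0.0048; V=0.000000+0.004800+-0.004800=0.0000
k=8 src: inc=-0.004800, refl=-0.004800·-0.200000=0.0010; V=0.004800+-0.004800+0.000960=0.0010
k=9 load: inc=0.000960, refl=0.000960·-1.000000=-0.0010; V=0.000000+0.000960+-0.000960=0.0000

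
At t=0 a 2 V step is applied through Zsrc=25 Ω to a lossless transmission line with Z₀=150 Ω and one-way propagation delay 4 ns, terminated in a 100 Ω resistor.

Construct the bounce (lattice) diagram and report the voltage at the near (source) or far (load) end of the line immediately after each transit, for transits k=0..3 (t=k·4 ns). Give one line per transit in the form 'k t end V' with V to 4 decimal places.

0 0 source 1.7143
1 4 load 1.3714
2 8 source 1.6163
3 12 load 1.5673

Γ_L=-0.200000, Γ_S=-0.714286; launch V₁=2·150/175=1.714286
k=0 src: V=1.7143
k=1 load: inc=1.714286, refl=1.714286·-0.200000=-0.3429; V=0.000000+1.714286+-0.342857=1.3714
k=2 src: inc=-0.342857, refl=-0.342857·-0.714286=0.2449; V=1.714286+-0.342857+0.244898=1.6163
k=3 load: inc=0.244898, refl=0.244898·-0.200000=-0.0490; V=1.371429+0.244898+-0.048980=1.5673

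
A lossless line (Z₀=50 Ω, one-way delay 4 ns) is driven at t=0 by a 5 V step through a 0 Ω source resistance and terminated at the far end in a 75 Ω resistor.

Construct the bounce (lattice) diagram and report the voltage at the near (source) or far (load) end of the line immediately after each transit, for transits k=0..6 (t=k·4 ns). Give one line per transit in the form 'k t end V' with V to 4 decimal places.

0 0 source 5.0000
1 4 load 6.0000
2 8 source 5.0000
3 12 load 4.8000
4 16 source 5.0000
5 20 load 5.0400
6 24 source 5.0000

Γ_L=0.200000, Γ_S=-1.000000; launch V₁=5·50/50=5.000000
k=0 src: V=5.0000
k=1 load: inc=5.000000, refl=5.000000·0.200000=1.0000; V=0.000000+5.000000+1.000000=6.0000
k=2 src: inc=1.000000, refl=1.000000·-1.000000=-1.0000; V=5.000000+1.000000+-1.000000=5.0000
k=3 load: inc=-1.000000, refl=-1.000000·0.200000=-0.2000; V=6.000000+-1.000000+-0.200000=4.8000
k=4 src: inc=-0.200000, refl=-0.200000·-1.000000=0.2000; V=5.000000+-0.200000+0.200000=5.0000
k=5 load: inc=0.200000, refl=0.200000·0.200000=0.0400; V=4.800000+0.200000+0.040000=5.0400
k=6 src: inc=0.040000, refl=0.040000·-1.000000=-0.0400; V=5.000000+0.040000+-0.040000=5.0000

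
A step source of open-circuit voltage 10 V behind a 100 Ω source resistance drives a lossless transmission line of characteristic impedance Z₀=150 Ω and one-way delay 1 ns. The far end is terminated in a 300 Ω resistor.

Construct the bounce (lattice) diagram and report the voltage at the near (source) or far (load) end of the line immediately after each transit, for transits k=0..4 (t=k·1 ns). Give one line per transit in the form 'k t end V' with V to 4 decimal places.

Γ_L=0.333333, Γ_S=-0.200000; launch V₁=10·150/250=6.000000
k=0 src: V=6.0000
k=1 load: inc=6.000000, refl=6.000000·0.333333=2.0000; V=0.000000+6.000000+2.000000=8.0000
k=2 src: inc=2.000000, refl=2.000000·-0.200000=-0.4000; V=6.000000+2.000000+-0.400000=7.6000
k=3 load: inc=-0.400000, refl=-0.400000·0.333333=-0.1333; V=8.000000+-0.400000+-0.133333=7.4667
k=4 src: inc=-0.133333, refl=-0.133333·-0.200000=0.0267; V=7.600000+-0.133333+0.026667=7.4933

0 0 source 6.0000
1 1 load 8.0000
2 2 source 7.6000
3 3 load 7.4667
4 4 source 7.4933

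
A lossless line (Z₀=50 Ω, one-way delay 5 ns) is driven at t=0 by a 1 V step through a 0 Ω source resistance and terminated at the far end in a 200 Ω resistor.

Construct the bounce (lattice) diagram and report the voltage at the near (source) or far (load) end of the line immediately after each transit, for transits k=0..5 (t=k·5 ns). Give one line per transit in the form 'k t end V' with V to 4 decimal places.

Γ_L=0.600000, Γ_S=-1.000000; launch V₁=1·50/50=1.000000
k=0 src: V=1.0000
k=1 load: inc=1.000000, refl=1.000000·0.600000=0.6000; V=0.000000+1.000000+0.600000=1.6000
k=2 src: inc=0.600000, refl=0.600000·-1.000000=-0.6000; V=1.000000+0.600000+-0.600000=1.0000
k=3 load: inc=-0.600000, refl=-0.600000·0.600000=-0.3600; V=1.600000+-0.600000+-0.360000=0.6400
k=4 src: inc=-0.360000, refl=-0.360000·-1.000000=0.3600; V=1.000000+-0.360000+0.360000=1.0000
k=5 load: inc=0.360000, refl=0.360000·0.600000=0.2160; V=0.640000+0.360000+0.216000=1.2160

0 0 source 1.0000
1 5 load 1.6000
2 10 source 1.0000
3 15 load 0.6400
4 20 source 1.0000
5 25 load 1.2160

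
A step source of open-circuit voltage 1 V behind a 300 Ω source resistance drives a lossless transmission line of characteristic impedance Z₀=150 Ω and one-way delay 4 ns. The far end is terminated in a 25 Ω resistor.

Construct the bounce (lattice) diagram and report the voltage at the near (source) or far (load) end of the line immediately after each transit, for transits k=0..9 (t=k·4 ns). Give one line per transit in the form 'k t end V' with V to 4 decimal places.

Γ_L=-0.714286, Γ_S=0.333333; launch V₁=1·150/450=0.333333
k=0 src: V=0.3333
k=1 load: inc=0.333333, refl=0.333333·-0.714286=-0.2381; V=0.000000+0.333333+-0.238095=0.0952
k=2 src: inc=-0.238095, refl=-0.238095·0.333333=-0.0794; V=0.333333+-0.238095+-0.079365=0.0159
k=3 load: inc=-0.079365, refl=-0.079365·-0.714286=0.0567; V=0.095238+-0.079365+0.056689=0.0726
k=4 src: inc=0.056689, refl=0.056689·0.333333=0.0189; V=0.015873+0.056689+0.018896=0.0915
k=5 load: inc=0.018896, refl=0.018896·-0.714286=-0.0135; V=0.072562+0.018896+-0.013497=0.0780
k=6 src: inc=-0.013497, refl=-0.013497·0.333333=-0.0045; V=0.091459+-0.013497+-0.004499=0.0735
k=7 load: inc=-0.004499, refl=-0.004499·-0.714286=0.0032; V=0.077961+-0.004499+0.003214=0.0767
k=8 src: inc=0.003214, refl=0.003214·0.333333=0.0011; V=0.073462+0.003214+0.001071=0.0777
k=9 load: inc=0.001071, refl=0.001071·-0.714286=-0.0008; V=0.076676+0.001071+-0.000765=0.0770

0 0 source 0.3333
1 4 load 0.0952
2 8 source 0.0159
3 12 load 0.0726
4 16 source 0.0915
5 20 load 0.0780
6 24 source 0.0735
7 28 load 0.0767
8 32 source 0.0777
9 36 load 0.0770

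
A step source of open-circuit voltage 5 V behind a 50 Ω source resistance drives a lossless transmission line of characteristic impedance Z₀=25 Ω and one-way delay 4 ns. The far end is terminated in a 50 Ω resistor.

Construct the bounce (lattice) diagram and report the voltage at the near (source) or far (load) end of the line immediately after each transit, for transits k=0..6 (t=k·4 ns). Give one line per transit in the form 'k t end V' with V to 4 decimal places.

0 0 source 1.6667
1 4 load 2.2222
2 8 source 2.4074
3 12 load 2.4691
4 16 source 2.4897
5 20 load 2.4966
6 24 source 2.4989

Γ_L=0.333333, Γ_S=0.333333; launch V₁=5·25/75=1.666667
k=0 src: V=1.6667
k=1 load: inc=1.666667, refl=1.666667·0.333333=0.5556; V=0.000000+1.666667+0.555556=2.2222
k=2 src: inc=0.555556, refl=0.555556·0.333333=0.1852; V=1.666667+0.555556+0.185185=2.4074
k=3 load: inc=0.185185, refl=0.185185·0.333333=0.0617; V=2.222222+0.185185+0.061728=2.4691
k=4 src: inc=0.061728, refl=0.061728·0.333333=0.0206; V=2.407407+0.061728+0.020576=2.4897
k=5 load: inc=0.020576, refl=0.020576·0.333333=0.0069; V=2.469136+0.020576+0.006859=2.4966
k=6 src: inc=0.006859, refl=0.006859·0.333333=0.0023; V=2.489712+0.006859+0.002286=2.4989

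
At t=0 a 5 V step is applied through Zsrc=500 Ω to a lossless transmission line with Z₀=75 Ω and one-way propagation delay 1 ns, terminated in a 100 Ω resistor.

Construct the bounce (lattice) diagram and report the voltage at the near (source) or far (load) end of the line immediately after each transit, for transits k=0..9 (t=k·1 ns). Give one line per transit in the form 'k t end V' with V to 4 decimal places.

0 0 source 0.6522
1 1 load 0.7453
2 2 source 0.8142
3 3 load 0.8240
4 4 source 0.8313
5 5 load 0.8324
6 6 source 0.8331
7 7 load 0.8332
8 8 source 0.8333
9 9 load 0.8333

Γ_L=0.142857, Γ_S=0.739130; launch V₁=5·75/575=0.652174
k=0 src: V=0.6522
k=1 load: inc=0.652174, refl=0.652174·0.142857=0.0932; V=0.000000+0.652174+0.093168=0.7453
k=2 src: inc=0.093168, refl=0.093168·0.739130=0.0689; V=0.652174+0.093168+0.068863=0.8142
k=3 load: inc=0.068863, refl=0.068863·0.142857=0.0098; V=0.745342+0.068863+0.009838=0.8240
k=4 src: inc=0.009838, refl=0.009838·0.739130=0.0073; V=0.814205+0.009838+0.007271=0.8313
k=5 load: inc=0.007271, refl=0.007271·0.142857=0.0010; V=0.824042+0.007271+0.001039=0.8324
k=6 src: inc=0.001039, refl=0.001039·0.739130=0.0008; V=0.831314+0.001039+0.000768=0.8331
k=7 load: inc=0.000768, refl=0.000768·0.142857=0.0001; V=0.832352+0.000768+0.000110=0.8332
k=8 src: inc=0.000110, refl=0.000110·0.739130=0.0001; V=0.833120+0.000110+0.000081=0.8333
k=9 load: inc=0.000081, refl=0.000081·0.142857=0.0000; V=0.833230+0.000081+0.000012=0.8333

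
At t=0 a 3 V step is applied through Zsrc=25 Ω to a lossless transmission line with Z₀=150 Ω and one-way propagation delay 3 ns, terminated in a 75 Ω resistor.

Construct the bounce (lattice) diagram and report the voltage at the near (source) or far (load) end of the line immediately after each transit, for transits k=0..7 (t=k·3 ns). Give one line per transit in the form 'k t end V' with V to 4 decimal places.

Γ_L=-0.333333, Γ_S=-0.714286; launch V₁=3·150/175=2.571429
k=0 src: V=2.5714
k=1 load: inc=2.571429, refl=2.571429·-0.333333=-0.8571; V=0.000000+2.571429+-0.857143=1.7143
k=2 src: inc=-0.857143, refl=-0.857143·-0.714286=0.6122; V=2.571429+-0.857143+0.612245=2.3265
k=3 load: inc=0.612245, refl=0.612245·-0.333333=-0.2041; V=1.714286+0.612245+-0.204082=2.1224
k=4 src: inc=-0.204082, refl=-0.204082·-0.714286=0.1458; V=2.326531+-0.204082+0.145773=2.2682
k=5 load: inc=0.145773, refl=0.145773·-0.333333=-0.0486; V=2.122449+0.145773+-0.048591=2.2196
k=6 src: inc=-0.048591, refl=-0.048591·-0.714286=0.0347; V=2.268222+-0.048591+0.034708=2.2543
k=7 load: inc=0.034708, refl=0.034708·-0.333333=-0.0116; V=2.219631+0.034708+-0.011569=2.2428

0 0 source 2.5714
1 3 load 1.7143
2 6 source 2.3265
3 9 load 2.1224
4 12 source 2.2682
5 15 load 2.2196
6 18 source 2.2543
7 21 load 2.2428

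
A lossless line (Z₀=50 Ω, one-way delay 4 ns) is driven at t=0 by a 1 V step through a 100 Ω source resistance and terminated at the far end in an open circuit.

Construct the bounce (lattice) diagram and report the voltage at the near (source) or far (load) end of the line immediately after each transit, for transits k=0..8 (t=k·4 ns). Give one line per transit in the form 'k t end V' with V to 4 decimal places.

0 0 source 0.3333
1 4 load 0.6667
2 8 source 0.7778
3 12 load 0.8889
4 16 source 0.9259
5 20 load 0.9630
6 24 source 0.9753
7 28 load 0.9877
8 32 source 0.9918

Γ_L=1.000000, Γ_S=0.333333; launch V₁=1·50/150=0.333333
k=0 src: V=0.3333
k=1 load: inc=0.333333, refl=0.333333·1.000000=0.3333; V=0.000000+0.333333+0.333333=0.6667
k=2 src: inc=0.333333, refl=0.333333·0.333333=0.1111; V=0.333333+0.333333+0.111111=0.7778
k=3 load: inc=0.111111, refl=0.111111·1.000000=0.1111; V=0.666667+0.111111+0.111111=0.8889
k=4 src: inc=0.111111, refl=0.111111·0.333333=0.0370; V=0.777778+0.111111+0.037037=0.9259
k=5 load: inc=0.037037, refl=0.037037·1.000000=0.0370; V=0.888889+0.037037+0.037037=0.9630
k=6 src: inc=0.037037, refl=0.037037·0.333333=0.0123; V=0.925926+0.037037+0.012346=0.9753
k=7 load: inc=0.012346, refl=0.012346·1.000000=0.0123; V=0.962963+0.012346+0.012346=0.9877
k=8 src: inc=0.012346, refl=0.012346·0.333333=0.0041; V=0.975309+0.012346+0.004115=0.9918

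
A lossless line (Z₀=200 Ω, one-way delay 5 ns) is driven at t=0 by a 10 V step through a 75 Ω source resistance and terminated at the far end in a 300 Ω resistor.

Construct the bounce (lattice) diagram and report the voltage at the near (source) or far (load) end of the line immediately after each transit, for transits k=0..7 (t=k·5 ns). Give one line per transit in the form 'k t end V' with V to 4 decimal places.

0 0 source 7.2727
1 5 load 8.7273
2 10 source 8.0661
3 15 load 7.9339
4 20 source 7.9940
5 25 load 8.0060
6 30 source 8.0005
7 35 load 7.9995

Γ_L=0.200000, Γ_S=-0.454545; launch V₁=10·200/275=7.272727
k=0 src: V=7.2727
k=1 load: inc=7.272727, refl=7.272727·0.200000=1.4545; V=0.000000+7.272727+1.454545=8.7273
k=2 src: inc=1.454545, refl=1.454545·-0.454545=-0.6612; V=7.272727+1.454545+-0.661157=8.0661
k=3 load: inc=-0.661157, refl=-0.661157·0.200000=-0.1322; V=8.727273+-0.661157+-0.132231=7.9339
k=4 src: inc=-0.132231, refl=-0.132231·-0.454545=0.0601; V=8.066116+-0.132231+0.060105=7.9940
k=5 load: inc=0.060105, refl=0.060105·0.200000=0.0120; V=7.933884+0.060105+0.012021=8.0060
k=6 src: inc=0.012021, refl=0.012021·-0.454545=-0.0055; V=7.993989+0.012021+-0.005464=8.0005
k=7 load: inc=-0.005464, refl=-0.005464·0.200000=-0.0011; V=8.006011+-0.005464+-0.001093=7.9995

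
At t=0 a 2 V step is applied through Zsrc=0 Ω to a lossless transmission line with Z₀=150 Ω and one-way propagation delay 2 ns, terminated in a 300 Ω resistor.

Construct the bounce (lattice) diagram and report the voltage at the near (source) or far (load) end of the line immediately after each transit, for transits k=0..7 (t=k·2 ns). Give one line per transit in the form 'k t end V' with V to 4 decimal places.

0 0 source 2.0000
1 2 load 2.6667
2 4 source 2.0000
3 6 load 1.7778
4 8 source 2.0000
5 10 load 2.0741
6 12 source 2.0000
7 14 load 1.9753

Γ_L=0.333333, Γ_S=-1.000000; launch V₁=2·150/150=2.000000
k=0 src: V=2.0000
k=1 load: inc=2.000000, refl=2.000000·0.333333=0.6667; V=0.000000+2.000000+0.666667=2.6667
k=2 src: inc=0.666667, refl=0.666667·-1.000000=-0.6667; V=2.000000+0.666667+-0.666667=2.0000
k=3 load: inc=-0.666667, refl=-0.666667·0.333333=-0.2222; V=2.666667+-0.666667+-0.222222=1.7778
k=4 src: inc=-0.222222, refl=-0.222222·-1.000000=0.2222; V=2.000000+-0.222222+0.222222=2.0000
k=5 load: inc=0.222222, refl=0.222222·0.333333=0.0741; V=1.777778+0.222222+0.074074=2.0741
k=6 src: inc=0.074074, refl=0.074074·-1.000000=-0.0741; V=2.000000+0.074074+-0.074074=2.0000
k=7 load: inc=-0.074074, refl=-0.074074·0.333333=-0.0247; V=2.074074+-0.074074+-0.024691=1.9753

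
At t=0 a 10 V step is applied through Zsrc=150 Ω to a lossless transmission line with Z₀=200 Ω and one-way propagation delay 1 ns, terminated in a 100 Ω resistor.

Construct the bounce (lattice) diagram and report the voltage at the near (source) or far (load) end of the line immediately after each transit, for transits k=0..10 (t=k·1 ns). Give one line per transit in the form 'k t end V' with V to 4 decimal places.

0 0 source 5.7143
1 1 load 3.8095
2 2 source 4.0816
3 3 load 3.9909
4 4 source 4.0039
5 5 load 3.9996
6 6 source 4.0002
7 7 load 4.0000
8 8 source 4.0000
9 9 load 4.0000
10 10 source 4.0000

Γ_L=-0.333333, Γ_S=-0.142857; launch V₁=10·200/350=5.714286
k=0 src: V=5.7143
k=1 load: inc=5.714286, refl=5.714286·-0.333333=-1.9048; V=0.000000+5.714286+-1.904762=3.8095
k=2 src: inc=-1.904762, refl=-1.904762·-0.142857=0.2721; V=5.714286+-1.904762+0.272109=4.0816
k=3 load: inc=0.272109, refl=0.272109·-0.333333=-0.0907; V=3.809524+0.272109+-0.090703=3.9909
k=4 src: inc=-0.090703, refl=-0.090703·-0.142857=0.0130; V=4.081633+-0.090703+0.012958=4.0039
k=5 load: inc=0.012958, refl=0.012958·-0.333333=-0.0043; V=3.990930+0.012958+-0.004319=3.9996
k=6 src: inc=-0.004319, refl=-0.004319·-0.142857=0.0006; V=4.003887+-0.004319+0.000617=4.0002
k=7 load: inc=0.000617, refl=0.000617·-0.333333=-0.0002; V=3.999568+0.000617+-0.000206=4.0000
k=8 src: inc=-0.000206, refl=-0.000206·-0.142857=0.0000; V=4.000185+-0.000206+0.000029=4.0000
k=9 load: inc=0.000029, refl=0.000029·-0.333333=-0.0000; V=3.999979+0.000029+-0.000010=4.0000
k=10 src: inc=-0.000010, refl=-0.000010·-0.142857=0.0000; V=4.000009+-0.000010+0.000001=4.0000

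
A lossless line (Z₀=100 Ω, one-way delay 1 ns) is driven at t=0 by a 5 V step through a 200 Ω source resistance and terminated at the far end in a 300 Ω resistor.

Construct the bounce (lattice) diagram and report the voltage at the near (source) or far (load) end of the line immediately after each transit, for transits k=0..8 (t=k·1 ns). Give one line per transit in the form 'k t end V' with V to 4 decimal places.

0 0 source 1.6667
1 1 load 2.5000
2 2 source 2.7778
3 3 load 2.9167
4 4 source 2.9630
5 5 load 2.9861
6 6 source 2.9938
7 7 load 2.9977
8 8 source 2.9990

Γ_L=0.500000, Γ_S=0.333333; launch V₁=5·100/300=1.666667
k=0 src: V=1.6667
k=1 load: inc=1.666667, refl=1.666667·0.500000=0.8333; V=0.000000+1.666667+0.833333=2.5000
k=2 src: inc=0.833333, refl=0.833333·0.333333=0.2778; V=1.666667+0.833333+0.277778=2.7778
k=3 load: inc=0.277778, refl=0.277778·0.500000=0.1389; V=2.500000+0.277778+0.138889=2.9167
k=4 src: inc=0.138889, refl=0.138889·0.333333=0.0463; V=2.777778+0.138889+0.046296=2.9630
k=5 load: inc=0.046296, refl=0.046296·0.500000=0.0231; V=2.916667+0.046296+0.023148=2.9861
k=6 src: inc=0.023148, refl=0.023148·0.333333=0.0077; V=2.962963+0.023148+0.007716=2.9938
k=7 load: inc=0.007716, refl=0.007716·0.500000=0.0039; V=2.986111+0.007716+0.003858=2.9977
k=8 src: inc=0.003858, refl=0.003858·0.333333=0.0013; V=2.993827+0.003858+0.001286=2.9990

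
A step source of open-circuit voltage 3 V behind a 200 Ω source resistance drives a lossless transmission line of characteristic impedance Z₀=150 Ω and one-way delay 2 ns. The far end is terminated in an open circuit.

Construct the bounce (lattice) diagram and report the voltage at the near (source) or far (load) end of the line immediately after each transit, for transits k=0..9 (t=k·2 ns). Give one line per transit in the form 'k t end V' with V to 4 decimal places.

Γ_L=1.000000, Γ_S=0.142857; launch V₁=3·150/350=1.285714
k=0 src: V=1.2857
k=1 load: inc=1.285714, refl=1.285714·1.000000=1.2857; V=0.000000+1.285714+1.285714=2.5714
k=2 src: inc=1.285714, refl=1.285714·0.142857=0.1837; V=1.285714+1.285714+0.183673=2.7551
k=3 load: inc=0.183673, refl=0.183673·1.000000=0.1837; V=2.571429+0.183673+0.183673=2.9388
k=4 src: inc=0.183673, refl=0.183673·0.142857=0.0262; V=2.755102+0.183673+0.026239=2.9650
k=5 load: inc=0.026239, refl=0.026239·1.000000=0.0262; V=2.938776+0.026239+0.026239=2.9913
k=6 src: inc=0.026239, refl=0.026239·0.142857=0.0037; V=2.965015+0.026239+0.003748=2.9950
k=7 load: inc=0.003748, refl=0.003748·1.000000=0.0037; V=2.991254+0.003748+0.003748=2.9988
k=8 src: inc=0.003748, refl=0.003748·0.142857=0.0005; V=2.995002+0.003748+0.000535=2.9993
k=9 load: inc=0.000535, refl=0.000535·1.000000=0.0005; V=2.998751+0.000535+0.000535=2.9998

0 0 source 1.2857
1 2 load 2.5714
2 4 source 2.7551
3 6 load 2.9388
4 8 source 2.9650
5 10 load 2.9913
6 12 source 2.9950
7 14 load 2.9988
8 16 source 2.9993
9 18 load 2.9998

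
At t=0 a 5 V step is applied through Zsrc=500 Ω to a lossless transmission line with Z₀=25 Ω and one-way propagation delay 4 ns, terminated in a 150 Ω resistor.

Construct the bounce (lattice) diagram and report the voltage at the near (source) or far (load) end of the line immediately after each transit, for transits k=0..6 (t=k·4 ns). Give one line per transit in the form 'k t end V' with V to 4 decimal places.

0 0 source 0.2381
1 4 load 0.4082
2 8 source 0.5620
3 12 load 0.6719
4 16 source 0.7714
5 20 load 0.8424
6 24 source 0.9067

Γ_L=0.714286, Γ_S=0.904762; launch V₁=5·25/525=0.238095
k=0 src: V=0.2381
k=1 load: inc=0.238095, refl=0.238095·0.714286=0.1701; V=0.000000+0.238095+0.170068=0.4082
k=2 src: inc=0.170068, refl=0.170068·0.904762=0.1539; V=0.238095+0.170068+0.153871=0.5620
k=3 load: inc=0.153871, refl=0.153871·0.714286=0.1099; V=0.408163+0.153871+0.109908=0.6719
k=4 src: inc=0.109908, refl=0.109908·0.904762=0.0994; V=0.562034+0.109908+0.099440=0.7714
k=5 load: inc=0.099440, refl=0.099440·0.714286=0.0710; V=0.671942+0.099440+0.071029=0.8424
k=6 src: inc=0.071029, refl=0.071029·0.904762=0.0643; V=0.771383+0.071029+0.064264=0.9067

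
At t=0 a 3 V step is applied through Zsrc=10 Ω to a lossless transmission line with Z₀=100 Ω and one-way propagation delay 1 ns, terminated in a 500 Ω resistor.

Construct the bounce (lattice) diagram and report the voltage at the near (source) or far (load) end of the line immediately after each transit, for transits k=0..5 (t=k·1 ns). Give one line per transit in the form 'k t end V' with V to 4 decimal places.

Γ_L=0.666667, Γ_S=-0.818182; launch V₁=3·100/110=2.727273
k=0 src: V=2.7273
k=1 load: inc=2.727273, refl=2.727273·0.666667=1.8182; V=0.000000+2.727273+1.818182=4.5455
k=2 src: inc=1.818182, refl=1.818182·-0.818182=-1.4876; V=2.727273+1.818182+-1.487603=3.0579
k=3 load: inc=-1.487603, refl=-1.487603·0.666667=-0.9917; V=4.545455+-1.487603+-0.991736=2.0661
k=4 src: inc=-0.991736, refl=-0.991736·-0.818182=0.8114; V=3.057851+-0.991736+0.811420=2.8775
k=5 load: inc=0.811420, refl=0.811420·0.666667=0.5409; V=2.066116+0.811420+0.540947=3.4185

0 0 source 2.7273
1 1 load 4.5455
2 2 source 3.0579
3 3 load 2.0661
4 4 source 2.8775
5 5 load 3.4185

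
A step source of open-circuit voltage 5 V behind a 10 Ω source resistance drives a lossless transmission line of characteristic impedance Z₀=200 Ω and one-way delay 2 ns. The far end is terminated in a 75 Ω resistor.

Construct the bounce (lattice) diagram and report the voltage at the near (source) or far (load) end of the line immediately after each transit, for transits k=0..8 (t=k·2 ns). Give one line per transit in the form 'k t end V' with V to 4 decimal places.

0 0 source 4.7619
1 2 load 2.5974
2 4 source 4.5558
3 6 load 3.6656
4 8 source 4.4710
5 10 load 4.1049
6 12 source 4.4361
7 14 load 4.2856
8 16 source 4.4218

Γ_L=-0.454545, Γ_S=-0.904762; launch V₁=5·200/210=4.761905
k=0 src: V=4.7619
k=1 load: inc=4.761905, refl=4.761905·-0.454545=-2.1645; V=0.000000+4.761905+-2.164502=2.5974
k=2 src: inc=-2.164502, refl=-2.164502·-0.904762=1.9584; V=4.761905+-2.164502+1.958359=4.5558
k=3 load: inc=1.958359, refl=1.958359·-0.454545=-0.8902; V=2.597403+1.958359+-0.890163=3.6656
k=4 src: inc=-0.890163, refl=-0.890163·-0.904762=0.8054; V=4.555762+-0.890163+0.805386=4.4710
k=5 load: inc=0.805386, refl=0.805386·-0.454545=-0.3661; V=3.665598+0.805386+-0.366084=4.1049
k=6 src: inc=-0.366084, refl=-0.366084·-0.904762=0.3312; V=4.470984+-0.366084+0.331219=4.4361
k=7 load: inc=0.331219, refl=0.331219·-0.454545=-0.1506; V=4.104900+0.331219+-0.150554=4.2856
k=8 src: inc=-0.150554, refl=-0.150554·-0.904762=0.1362; V=4.436119+-0.150554+0.136216=4.4218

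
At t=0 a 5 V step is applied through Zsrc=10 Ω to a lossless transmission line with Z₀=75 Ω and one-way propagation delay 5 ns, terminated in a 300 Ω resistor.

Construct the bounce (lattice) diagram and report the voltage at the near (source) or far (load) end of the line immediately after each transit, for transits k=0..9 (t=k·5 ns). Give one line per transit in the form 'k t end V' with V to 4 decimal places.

0 0 source 4.4118
1 5 load 7.0588
2 10 source 5.0346
3 15 load 3.8201
4 20 source 4.7488
5 25 load 5.3061
6 30 source 4.8799
7 35 load 4.6243
8 40 source 4.8198
9 45 load 4.9371

Γ_L=0.600000, Γ_S=-0.764706; launch V₁=5·75/85=4.411765
k=0 src: V=4.4118
k=1 load: inc=4.411765, refl=4.411765·0.600000=2.6471; V=0.000000+4.411765+2.647059=7.0588
k=2 src: inc=2.647059, refl=2.647059·-0.764706=-2.0242; V=4.411765+2.647059+-2.024221=5.0346
k=3 load: inc=-2.024221, refl=-2.024221·0.600000=-1.2145; V=7.058824+-2.024221+-1.214533=3.8201
k=4 src: inc=-1.214533, refl=-1.214533·-0.764706=0.9288; V=5.034602+-1.214533+0.928760=4.7488
k=5 load: inc=0.928760, refl=0.928760·0.600000=0.5573; V=3.820069+0.928760+0.557256=5.3061
k=6 src: inc=0.557256, refl=0.557256·-0.764706=-0.4261; V=4.748830+0.557256+-0.426137=4.8799
k=7 load: inc=-0.426137, refl=-0.426137·0.600000=-0.2557; V=5.306086+-0.426137+-0.255682=4.6243
k=8 src: inc=-0.255682, refl=-0.255682·-0.764706=0.1955; V=4.879949+-0.255682+0.195522=4.8198
k=9 load: inc=0.195522, refl=0.195522·0.600000=0.1173; V=4.624266+0.195522+0.117313=4.9371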